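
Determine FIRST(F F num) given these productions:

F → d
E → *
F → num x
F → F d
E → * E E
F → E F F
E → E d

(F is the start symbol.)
{ '*', 'd', 'num' }

FIRST sets of the non-terminals involved (from the grammar, by fixed-point iteration):
  FIRST(F) = { '*', 'd', 'num' }

To compute FIRST(F F num), process the symbols left to right:
Symbol F is a non-terminal. Add FIRST(F) \ {ε} = { '*', 'd', 'num' }
F is not nullable (ε ∉ FIRST(F)), so stop here.
FIRST(F F num) = { '*', 'd', 'num' }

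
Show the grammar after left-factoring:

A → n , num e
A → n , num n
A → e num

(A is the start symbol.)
A → n , num A'
A' → e
A' → n
A → e num

Left-factoring transforms A → αβ₁ | αβ₂ into A → αA' and A' → β₁ | β₂
(α is the longest common prefix among the alternatives). Repeat until
no nonterminal has two alternatives with a common prefix.

Round 1: A has alternatives sharing prefix 'n , num'. Introduce A': A → n , num A'
  Add: A' → e
  Add: A' → n

No remaining common prefixes — done.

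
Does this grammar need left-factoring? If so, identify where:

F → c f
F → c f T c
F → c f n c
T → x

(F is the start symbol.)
Yes, F has productions with common prefix 'c f'

Left-factoring is needed when two productions for the same non-terminal
share a common prefix on the right-hand side.

Productions for F:
  F → c f
  F → c f T c
  F → c f n c

Found common prefix 'c f' in productions for F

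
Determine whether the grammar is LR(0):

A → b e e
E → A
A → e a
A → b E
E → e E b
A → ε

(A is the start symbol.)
No. Shift-reduce conflict between [A → .] and [A → . b E]

A grammar is LR(0) if no state in the canonical LR(0) collection has:
  - both a shift item (dot before a terminal) and a complete item (shift-reduce conflict), or
  - two or more complete items (reduce-reduce conflict; the accept item [A' → A .] counts as a complete item here).

Augment with A' → A and build the canonical LR(0) collection (I0 = CLOSURE({[A' → . A]}), then GOTO on every symbol after a dot until no new states appear). It has 12 states:
  I0: { [A → . b E], [A → . b e e], [A → . e a], [A → .], [A' → . A] }  — shift, reduce
  I1: { [A' → A .] }  — accept
  I2: { [A → . b E], [A → . b e e], [A → . e a], [A → .], [A → b . E], [A → b . e e], [E → . A], [E → . e E b] }  — shift, reduce
  I3: { [A → e . a] }  — shift
  I4: { [A → e a .] }  — reduce
  I5: { [E → A .] }  — reduce
  I6: { [A → b E .] }  — reduce
  I7: { [A → . b E], [A → . b e e], [A → . e a], [A → .], [A → b e . e], [A → e . a], [E → . A], [E → . e E b], [E → e . E b] }  — shift, reduce
  I8: { [E → e E . b] }  — shift
  I9: { [A → . b E], [A → . b e e], [A → . e a], [A → .], [A → b e e .], [A → e . a], [E → . A], [E → . e E b], [E → e . E b] }  — shift, 2 reduces
  I10: { [A → . b E], [A → . b e e], [A → . e a], [A → .], [A → e . a], [E → . A], [E → . e E b], [E → e . E b] }  — shift, reduce
  I11: { [E → e E b .] }  — reduce

Conflict in state I0:
  Shift-reduce conflict between [A → .] and [A → . b E]
So the grammar is NOT LR(0).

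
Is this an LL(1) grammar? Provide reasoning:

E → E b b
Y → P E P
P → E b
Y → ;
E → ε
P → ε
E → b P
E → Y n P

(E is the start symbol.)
No. Predict set conflict for E: { ';', 'b', 'n' }

Relevant sets:
  FIRST(E) = { ';', 'b', 'n', ε }
  FIRST(Y) = { ';', 'b', 'n', ε }
  FIRST(P) = { ';', 'b', 'n', ε }
  FOLLOW(E) = { $, ';', 'b', 'n' }
  FOLLOW(Y) = { 'n' }
  FOLLOW(P) = { $, ';', 'b', 'n' }

For E:
  PREDICT(E → E b b) = { ';', 'b', 'n' }
  PREDICT(E → ε) = { $, ';', 'b', 'n' }
  PREDICT(E → b P) = { 'b' }
  PREDICT(E → Y n P) = { ';', 'b', 'n' }
For Y:
  PREDICT(Y → P E P) = { ';', 'b', 'n' }
  PREDICT(Y → ';') = { ';' }
For P:
  PREDICT(P → E b) = { ';', 'b', 'n' }
  PREDICT(P → ε) = { $, ';', 'b', 'n' }

Conflict found: Predict set conflict for E: { ';', 'b', 'n' }
The grammar is NOT LL(1).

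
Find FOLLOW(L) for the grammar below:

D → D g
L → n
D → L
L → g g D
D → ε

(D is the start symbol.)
To compute FOLLOW(L), find every occurrence of L on a right-hand side N → α L β: add FIRST(β) \ {ε}, and if β is empty or nullable also add FOLLOW(N). Iterate to a fixed point.

In D → L: L is at the end, add FOLLOW(D)

The FOLLOW sets referred to above (computed the same way, to a fixed point):
  FOLLOW(D) = { $, 'g' }

Taking the union: FOLLOW(L) = { $, 'g' }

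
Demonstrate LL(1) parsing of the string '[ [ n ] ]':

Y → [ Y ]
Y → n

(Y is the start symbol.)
LL(1) parsing maintains a stack (initially the start symbol over $) and the input. At each step: if the stack top is a terminal, match it against the current input token; if it is a non-terminal N, replace it with the RHS of M[N, lookahead] (the unique production whose predict set contains the lookahead).

Stack is shown with the top on the left.

Stack      Input        Action
------------------------------
Y $        [ [ n ] ] $  output Y → [ Y ]
[ Y ] $    [ [ n ] ] $  match '['
Y ] $      [ n ] ] $    output Y → [ Y ]
[ Y ] ] $  [ n ] ] $    match '['
Y ] ] $    n ] ] $      output Y → n
n ] ] $    n ] ] $      match 'n'
] ] $      ] ] $        match ']'
] $        ] $          match ']'
$          $            accept

The string is accepted.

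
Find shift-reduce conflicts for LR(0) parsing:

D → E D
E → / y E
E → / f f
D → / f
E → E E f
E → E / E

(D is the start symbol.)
Augment with D' → D and build the canonical LR(0) collection (I0 = CLOSURE({[D' → . D]}), then GOTO on every symbol after a dot until no new states appear). It has 17 states:
  I0: { [D → . / f], [D → . E D], [D' → . D], [E → . / f f], [E → . / y E], [E → . E / E], [E → . E E f] }  — shift
  I1: { [D → / . f], [E → / . f f], [E → / . y E] }  — shift
  I2: { [D' → D .] }  — accept
  I3: { [D → . / f], [D → . E D], [D → E . D], [E → . / f f], [E → . / y E], [E → . E / E], [E → . E E f], [E → E . / E], [E → E . E f] }  — shift
  I4: { [D → / . f], [E → . / f f], [E → . / y E], [E → . E / E], [E → . E E f], [E → / . f f], [E → / . y E], [E → E / . E] }  — shift
  I5: { [D → E D .] }  — reduce
  I6: { [D → . / f], [D → . E D], [D → E . D], [E → . / f f], [E → . / y E], [E → . E / E], [E → . E E f], [E → E . / E], [E → E . E f], [E → E E . f] }  — shift
  I7: { [E → E E f .] }  — reduce
  I8: { [E → / . f f], [E → / . y E] }  — shift
  I9: { [E → . / f f], [E → . / y E], [E → . E / E], [E → . E E f], [E → E . / E], [E → E . E f], [E → E / E .] }  — shift, reduce
  I10: { [D → / f .], [E → / f . f] }  — shift, reduce
  I11: { [E → . / f f], [E → . / y E], [E → . E / E], [E → . E E f], [E → / y . E] }  — shift
  I12: { [E → . / f f], [E → . / y E], [E → . E / E], [E → . E E f], [E → / y E .], [E → E . / E], [E → E . E f] }  — shift, reduce
  I13: { [E → . / f f], [E → . / y E], [E → . E / E], [E → . E E f], [E → / . f f], [E → / . y E], [E → E / . E] }  — shift
  I14: { [E → . / f f], [E → . / y E], [E → . E / E], [E → . E E f], [E → E . / E], [E → E . E f], [E → E E . f] }  — shift
  I15: { [E → / f . f] }  — shift
  I16: { [E → / f f .] }  — reduce

I9 contains reduce item [E → E / E .] and shift items [E → . / f f], [E → . / y E], [E → E . / E] — shift-reduce conflict.
I10 contains reduce item [D → / f .] and shift item [E → / f . f] — shift-reduce conflict.
I12 contains reduce item [E → / y E .] and shift items [E → . / f f], [E → . / y E], [E → E . / E] — shift-reduce conflict.

Answer: Yes — I9: [E → E / E .] vs [E → . / f f]; I10: [D → / f .] vs [E → / f . f]; I12: [E → / y E .] vs [E → . / f f]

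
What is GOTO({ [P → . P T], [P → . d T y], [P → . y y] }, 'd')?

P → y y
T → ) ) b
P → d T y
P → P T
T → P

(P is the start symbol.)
{ [P → . P T], [P → . d T y], [P → . y y], [P → d . T y], [T → . ) ) b], [T → . P] }

GOTO(I, 'd') = CLOSURE({ [A → αX.β] : [A → α.Xβ] ∈ I, X = 'd' })

Items with dot before 'd', with the dot advanced:
  [P → . d T y] → [P → d . T y]
Closure of the advanced items:
  [P → d . T y] has the dot before T: add [T → . ) ) b], [T → . P]
  [T → . P] has the dot before P: add [P → . y y], [P → . d T y], [P → . P T]

GOTO = { [P → . P T], [P → . d T y], [P → . y y], [P → d . T y], [T → . ) ) b], [T → . P] }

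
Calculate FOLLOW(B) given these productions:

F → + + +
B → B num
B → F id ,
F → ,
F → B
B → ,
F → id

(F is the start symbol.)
{ $, 'id', 'num' }

To compute FOLLOW(B), find every occurrence of B on a right-hand side N → α B β: add FIRST(β) \ {ε}, and if β is empty or nullable also add FOLLOW(N). Iterate to a fixed point.

In B → B num: B is followed by num, add FIRST(num) \ {ε} = { 'num' }
In F → B: B is at the end, add FOLLOW(F)

The FOLLOW sets referred to above (computed the same way, to a fixed point):
  FOLLOW(F) = { $, 'id' }

Taking the union: FOLLOW(B) = { $, 'id', 'num' }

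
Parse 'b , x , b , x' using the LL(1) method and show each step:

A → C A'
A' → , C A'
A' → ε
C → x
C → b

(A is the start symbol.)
LL(1) parsing maintains a stack (initially the start symbol over $) and the input. At each step: if the stack top is a terminal, match it against the current input token; if it is a non-terminal N, replace it with the RHS of M[N, lookahead] (the unique production whose predict set contains the lookahead).

Stack is shown with the top on the left.

Stack     Input            Action
---------------------------------
A $       b , x , b , x $  output A → C A'
C A' $    b , x , b , x $  output C → b
b A' $    b , x , b , x $  match 'b'
A' $      , x , b , x $    output A' → , C A'
, C A' $  , x , b , x $    match ','
C A' $    x , b , x $      output C → x
x A' $    x , b , x $      match 'x'
A' $      , b , x $        output A' → , C A'
, C A' $  , b , x $        match ','
C A' $    b , x $          output C → b
b A' $    b , x $          match 'b'
A' $      , x $            output A' → , C A'
, C A' $  , x $            match ','
C A' $    x $              output C → x
x A' $    x $              match 'x'
A' $      $                output A' → ε
$         $                accept

The string is accepted.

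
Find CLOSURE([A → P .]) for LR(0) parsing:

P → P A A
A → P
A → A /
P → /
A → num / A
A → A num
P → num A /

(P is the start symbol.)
Start with: [A → P .]
The dot is at the end, so nothing is added.

CLOSURE = { [A → P .] }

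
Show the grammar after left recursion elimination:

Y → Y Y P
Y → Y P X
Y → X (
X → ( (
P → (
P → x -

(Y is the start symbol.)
Y is directly left-recursive. The standard transformation for
  A → A α₁ | ... | A α_m | β₁ | ... | β_n
is
  A  → β₁ A' | ... | β_n A'
  A' → α₁ A' | ... | α_m A' | ε

Y → X ( becomes Y → X ( Y'
Y → Y Y P becomes Y' → Y P Y'
Y → Y P X becomes Y' → P X Y'
Add Y' → ε

Productions for other non-terminals are unchanged:
  X → ( (
  P → (
  P → x -

Resulting grammar:
Y → X ( Y'
Y' → Y P Y'
Y' → P X Y'
Y' → ε
X → ( (
P → (
P → x -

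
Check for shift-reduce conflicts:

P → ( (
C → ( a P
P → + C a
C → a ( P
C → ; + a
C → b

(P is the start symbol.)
No shift-reduce conflicts

A shift-reduce conflict occurs when an LR(0) state has both:
  - a complete (reduce) item [A → α .] (dot at the end), and
  - a shift item [B → β . c γ] (dot before a terminal).

Augment with P' → P and build the canonical LR(0) collection (I0 = CLOSURE({[P' → . P]}), then GOTO on every symbol after a dot until no new states appear). It has 17 states:
  I0: { [P → . ( (], [P → . + C a], [P' → . P] }  — shift
  I1: { [P → ( . (] }  — shift
  I2: { [C → . ( a P], [C → . ; + a], [C → . a ( P], [C → . b], [P → + . C a] }  — shift
  I3: { [P' → P .] }  — accept
  I4: { [C → ( . a P] }  — shift
  I5: { [C → ; . + a] }  — shift
  I6: { [P → + C . a] }  — shift
  I7: { [C → a . ( P] }  — shift
  I8: { [C → b .] }  — reduce
  I9: { [C → a ( . P], [P → . ( (], [P → . + C a] }  — shift
  I10: { [C → a ( P .] }  — reduce
  I11: { [P → + C a .] }  — reduce
  I12: { [C → ; + . a] }  — shift
  I13: { [C → ; + a .] }  — reduce
  I14: { [C → ( a . P], [P → . ( (], [P → . + C a] }  — shift
  I15: { [C → ( a P .] }  — reduce
  I16: { [P → ( ( .] }  — reduce

No state contains both a complete item and a shift item.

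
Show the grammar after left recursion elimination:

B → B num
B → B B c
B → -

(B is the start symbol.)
B is directly left-recursive. The standard transformation for
  A → A α₁ | ... | A α_m | β₁ | ... | β_n
is
  A  → β₁ A' | ... | β_n A'
  A' → α₁ A' | ... | α_m A' | ε

B → - becomes B → - B'
B → B num becomes B' → num B'
B → B B c becomes B' → B c B'
Add B' → ε

Resulting grammar:
B → - B'
B' → num B'
B' → B c B'
B' → ε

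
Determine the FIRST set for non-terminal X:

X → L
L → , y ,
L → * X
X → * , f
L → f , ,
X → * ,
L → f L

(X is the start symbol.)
{ '*', ',', 'f' }

FIRST sets of the other non-terminals involved (by the same procedure, iterated to a fixed point):
  FIRST(L) = { '*', ',', 'f' }

From X → L:
  - L is a non-terminal: add FIRST(L) \ {ε} = { '*', ',', 'f' }
    L is not nullable, so stop
From X → * , f:
  - '*' is a terminal: add '*' and stop
From X → * ,:
  - '*' is a terminal: add '*' and stop

Collecting: FIRST(X) = { '*', ',', 'f' }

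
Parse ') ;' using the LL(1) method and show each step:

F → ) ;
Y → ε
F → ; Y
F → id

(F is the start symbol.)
LL(1) parsing maintains a stack (initially the start symbol over $) and the input. At each step: if the stack top is a terminal, match it against the current input token; if it is a non-terminal N, replace it with the RHS of M[N, lookahead] (the unique production whose predict set contains the lookahead).

Stack is shown with the top on the left.

Stack  Input  Action
--------------------
F $    ) ; $  output F → ) ;
) ; $  ) ; $  match ')'
; $    ; $    match ';'
$      $      accept

The string is accepted.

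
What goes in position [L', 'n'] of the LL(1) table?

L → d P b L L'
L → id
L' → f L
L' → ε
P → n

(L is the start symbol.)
To find M[L', 'n'], we find productions for L' where 'n' is in the predict set (PREDICT(N → α) = (FIRST(α) \ {ε}) ∪ (FOLLOW(N) if α ⇒* ε)).

Relevant sets:
  FOLLOW(L') = { $, 'f' }

L' → f L: PREDICT = { 'f' }
L' → ε: PREDICT = { $, 'f' }

M[L', 'n'] is empty (no production applies)

Answer: Empty (error entry)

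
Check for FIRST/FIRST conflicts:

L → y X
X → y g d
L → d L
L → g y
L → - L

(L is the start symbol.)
A FIRST/FIRST conflict occurs when two productions N → α and N → β for the same non-terminal have FIRST(α) ∩ FIRST(β) ≠ ∅ (with ε ∈ FIRST of a nullable right-hand side, so two nullable alternatives also conflict).

Productions for L:
  L → y X: FIRST = { 'y' }
  L → d L: FIRST = { 'd' }
  L → g y: FIRST = { 'g' }
  L → - L: FIRST = { '-' }
X has only one production, so no FIRST/FIRST conflict is possible there.

All alternatives of each non-terminal have pairwise disjoint FIRST sets.

Answer: No FIRST/FIRST conflicts.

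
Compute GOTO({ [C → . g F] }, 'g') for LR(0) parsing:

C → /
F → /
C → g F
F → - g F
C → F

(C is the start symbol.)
GOTO(I, 'g') = CLOSURE({ [A → αX.β] : [A → α.Xβ] ∈ I, X = 'g' })

Items with dot before 'g', with the dot advanced:
  [C → . g F] → [C → g . F]
Closure of the advanced items:
  [C → g . F] has the dot before F: add [F → . /], [F → . - g F]

GOTO = { [C → g . F], [F → . - g F], [F → . /] }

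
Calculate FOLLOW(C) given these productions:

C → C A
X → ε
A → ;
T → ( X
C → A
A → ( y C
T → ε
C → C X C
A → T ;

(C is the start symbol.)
{ $, '(', ';' }

C is the start symbol, so $ ∈ FOLLOW(C).
In C → C A: C is followed by A, add FIRST(A) \ {ε} = { '(', ';' }
In A → ( y C: C is at the end, add FOLLOW(A)
In C → C X C: C is followed by X C, add FIRST(X C) \ {ε} = { '(', ';' }
In C → C X C: C is at the end; this adds FOLLOW(C) to itself — nothing new

The FOLLOW sets referred to above (computed the same way, to a fixed point):
  FOLLOW(A) = { $, '(', ';' }

Taking the union: FOLLOW(C) = { $, '(', ';' }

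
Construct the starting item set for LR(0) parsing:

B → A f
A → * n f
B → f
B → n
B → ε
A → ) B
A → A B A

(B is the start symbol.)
{ [A → . ) B], [A → . * n f], [A → . A B A], [B → . A f], [B → . f], [B → . n], [B → .], [B' → . B] }

First, augment the grammar with B' → B
I₀ = CLOSURE({ [B' → . B] }):
  [B' → . B] has the dot before B: add [B → . A f], [B → . f], [B → . n], [B → .]
  [B → . A f] has the dot before A: add [A → . * n f], [A → . ) B], [A → . A B A]
No further items can be added.

I₀ = { [A → . ) B], [A → . * n f], [A → . A B A], [B → . A f], [B → . f], [B → . n], [B → .], [B' → . B] }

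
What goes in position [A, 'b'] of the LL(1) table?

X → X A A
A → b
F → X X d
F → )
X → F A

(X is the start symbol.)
A → b

To find M[A, 'b'], we find productions for A where 'b' is in the predict set (PREDICT(N → α) = (FIRST(α) \ {ε}) ∪ (FOLLOW(N) if α ⇒* ε)).

A → b: PREDICT = { 'b' }
  'b' is in predict set, so this production goes in M[A, 'b']

M[A, 'b'] = A → b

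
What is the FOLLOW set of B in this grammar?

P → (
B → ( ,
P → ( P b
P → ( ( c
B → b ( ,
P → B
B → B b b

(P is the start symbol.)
To compute FOLLOW(B), find every occurrence of B on a right-hand side N → α B β: add FIRST(β) \ {ε}, and if β is empty or nullable also add FOLLOW(N). Iterate to a fixed point.

In P → B: B is at the end, add FOLLOW(P)
In B → B b b: B is followed by b b, add FIRST(b b) \ {ε} = { 'b' }

The FOLLOW sets referred to above (computed the same way, to a fixed point):
  FOLLOW(P) = { $, 'b' }

Taking the union: FOLLOW(B) = { $, 'b' }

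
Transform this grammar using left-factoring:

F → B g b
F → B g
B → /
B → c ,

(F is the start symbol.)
F → B g F'
F' → b
F' → ε
B → /
B → c ,

Left-factoring transforms A → αβ₁ | αβ₂ into A → αA' and A' → β₁ | β₂
(α is the longest common prefix among the alternatives). Repeat until
no nonterminal has two alternatives with a common prefix.

Round 1: F has alternatives sharing prefix 'B g'. Introduce F': F → B g F'
  Add: F' → b
  Add: F' → ε

No remaining common prefixes — done.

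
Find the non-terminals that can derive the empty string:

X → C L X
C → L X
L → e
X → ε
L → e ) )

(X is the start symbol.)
A non-terminal is nullable if it can derive ε (the empty string): either it has an ε-production, or it has a production whose right-hand side consists entirely of nullable non-terminals.

ε-productions: X → ε
So X is immediately nullable.
No further non-terminal can be added: every production for the remaining non-terminals contains a terminal or a non-nullable non-terminal.
Nullable = { 'X' }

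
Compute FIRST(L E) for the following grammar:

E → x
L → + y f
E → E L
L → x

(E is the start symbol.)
{ '+', 'x' }

FIRST sets of the non-terminals involved (from the grammar, by fixed-point iteration):
  FIRST(L) = { '+', 'x' }

To compute FIRST(L E), process the symbols left to right:
Symbol L is a non-terminal. Add FIRST(L) \ {ε} = { '+', 'x' }
L is not nullable (ε ∉ FIRST(L)), so stop here.
FIRST(L E) = { '+', 'x' }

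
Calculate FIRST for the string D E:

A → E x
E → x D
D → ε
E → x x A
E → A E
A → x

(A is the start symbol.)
{ 'x' }

FIRST sets of the non-terminals involved (from the grammar, by fixed-point iteration):
  FIRST(D) = { ε }
  FIRST(E) = { 'x' }

To compute FIRST(D E), process the symbols left to right:
Symbol D is a non-terminal. Add FIRST(D) \ {ε} = { }
D is nullable (ε ∈ FIRST(D)), continue to the next symbol.
Symbol E is a non-terminal. Add FIRST(E) \ {ε} = { 'x' }
E is not nullable (ε ∉ FIRST(E)), so stop here.
FIRST(D E) = { 'x' }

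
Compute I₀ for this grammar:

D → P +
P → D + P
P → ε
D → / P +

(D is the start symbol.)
First, augment the grammar with D' → D
I₀ = CLOSURE({ [D' → . D] }):
  [D' → . D] has the dot before D: add [D → . P +], [D → . / P +]
  [D → . P +] has the dot before P: add [P → . D + P], [P → .]
No further items can be added.

I₀ = { [D → . / P +], [D → . P +], [D' → . D], [P → . D + P], [P → .] }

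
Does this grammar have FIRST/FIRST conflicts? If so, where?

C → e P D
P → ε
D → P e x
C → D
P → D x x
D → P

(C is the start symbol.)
Yes. C → e P D / C → D on { 'e' }; D → P e x / D → P on { 'e', 'x' }

A FIRST/FIRST conflict occurs when two productions N → α and N → β for the same non-terminal have FIRST(α) ∩ FIRST(β) ≠ ∅ (with ε ∈ FIRST of a nullable right-hand side, so two nullable alternatives also conflict).

FIRST sets of the non-terminals at (or reachable through a nullable prefix from) the front of some alternative:
  FIRST(D) = { 'e', 'x', ε }
  FIRST(P) = { 'e', 'x', ε }

Productions for C:
  C → e P D: FIRST = { 'e' }
  C → D: FIRST = { 'e', 'x', ε }
Productions for P:
  P → ε: FIRST = { ε }
  P → D x x: FIRST = { 'e', 'x' }
Productions for D:
  D → P e x: FIRST = { 'e', 'x' }
  D → P: FIRST = { 'e', 'x', ε }

Conflict for C: C → e P D and C → D
  Overlap: { 'e' }
Conflict for D: D → P e x and D → P
  Overlap: { 'e', 'x' }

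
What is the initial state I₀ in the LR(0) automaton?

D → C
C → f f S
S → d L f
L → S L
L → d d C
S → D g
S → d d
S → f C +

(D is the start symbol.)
{ [C → . f f S], [D → . C], [D' → . D] }

First, augment the grammar with D' → D
I₀ = CLOSURE({ [D' → . D] }):
  [D' → . D] has the dot before D: add [D → . C]
  [D → . C] has the dot before C: add [C → . f f S]
No further items can be added.

I₀ = { [C → . f f S], [D → . C], [D' → . D] }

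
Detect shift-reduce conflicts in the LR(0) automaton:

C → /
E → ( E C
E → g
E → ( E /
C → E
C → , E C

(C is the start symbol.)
No shift-reduce conflicts

Augment with C' → C and build the canonical LR(0) collection (I0 = CLOSURE({[C' → . C]}), then GOTO on every symbol after a dot until no new states appear). It has 12 states:
  I0: { [C → . , E C], [C → . /], [C → . E], [C' → . C], [E → . ( E /], [E → . ( E C], [E → . g] }  — shift
  I1: { [E → ( . E /], [E → ( . E C], [E → . ( E /], [E → . ( E C], [E → . g] }  — shift
  I2: { [C → , . E C], [E → . ( E /], [E → . ( E C], [E → . g] }  — shift
  I3: { [C → / .] }  — reduce
  I4: { [C' → C .] }  — accept
  I5: { [C → E .] }  — reduce
  I6: { [E → g .] }  — reduce
  I7: { [C → , E . C], [C → . , E C], [C → . /], [C → . E], [E → . ( E /], [E → . ( E C], [E → . g] }  — shift
  I8: { [C → , E C .] }  — reduce
  I9: { [C → . , E C], [C → . /], [C → . E], [E → ( E . /], [E → ( E . C], [E → . ( E /], [E → . ( E C], [E → . g] }  — shift
  I10: { [C → / .], [E → ( E / .] }  — 2 reduces
  I11: { [E → ( E C .] }  — reduce

No state contains both a complete item and a shift item.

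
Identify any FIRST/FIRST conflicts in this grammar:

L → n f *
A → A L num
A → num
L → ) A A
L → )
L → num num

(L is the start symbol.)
FIRST sets of the non-terminals at (or reachable through a nullable prefix from) the front of some alternative:
  FIRST(A) = { 'num' }

Productions for L:
  L → n f *: FIRST = { 'n' }
  L → ) A A: FIRST = { ')' }
  L → ): FIRST = { ')' }
  L → num num: FIRST = { 'num' }
Productions for A:
  A → A L num: FIRST = { 'num' }
  A → num: FIRST = { 'num' }

Conflict for L: L → ) A A and L → )
  Overlap: { ')' }
Conflict for A: A → A L num and A → num
  Overlap: { 'num' }

Answer: Yes. L → ')' A A / L → ')' on { ')' }; A → A L num / A → num on { 'num' }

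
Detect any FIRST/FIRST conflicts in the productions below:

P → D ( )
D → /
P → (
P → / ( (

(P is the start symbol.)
Yes. P → D '(' ')' / P → '/' '(' '(' on { '/' }

A FIRST/FIRST conflict occurs when two productions N → α and N → β for the same non-terminal have FIRST(α) ∩ FIRST(β) ≠ ∅ (with ε ∈ FIRST of a nullable right-hand side, so two nullable alternatives also conflict).

FIRST sets of the non-terminals at (or reachable through a nullable prefix from) the front of some alternative:
  FIRST(D) = { '/' }

Productions for P:
  P → D ( ): FIRST = { '/' }
  P → (: FIRST = { '(' }
  P → / ( (: FIRST = { '/' }
D has only one production, so no FIRST/FIRST conflict is possible there.

Conflict for P: P → D ( ) and P → / ( (
  Overlap: { '/' }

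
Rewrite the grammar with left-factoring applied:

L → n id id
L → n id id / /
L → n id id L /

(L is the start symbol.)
L → n id id L'
L' → ε
L' → / /
L' → L /

Left-factoring transforms A → αβ₁ | αβ₂ into A → αA' and A' → β₁ | β₂
(α is the longest common prefix among the alternatives). Repeat until
no nonterminal has two alternatives with a common prefix.

Round 1: L has alternatives sharing prefix 'n id id'. Introduce L': L → n id id L'
  Add: L' → ε
  Add: L' → / /
  Add: L' → L /

No remaining common prefixes — done.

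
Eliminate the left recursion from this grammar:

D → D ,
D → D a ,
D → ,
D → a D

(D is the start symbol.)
D → , D'
D → a D D'
D' → , D'
D' → a , D'
D' → ε

D is directly left-recursive. The standard transformation for
  A → A α₁ | ... | A α_m | β₁ | ... | β_n
is
  A  → β₁ A' | ... | β_n A'
  A' → α₁ A' | ... | α_m A' | ε

D → , becomes D → , D'
D → a D becomes D → a D D'
D → D , becomes D' → , D'
D → D a , becomes D' → a , D'
Add D' → ε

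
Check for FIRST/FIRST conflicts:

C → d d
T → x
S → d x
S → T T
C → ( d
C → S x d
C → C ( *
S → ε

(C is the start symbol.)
FIRST sets of the non-terminals at (or reachable through a nullable prefix from) the front of some alternative:
  FIRST(S) = { 'd', 'x', ε }
  FIRST(C) = { '(', 'd', 'x' }
  FIRST(T) = { 'x' }

Productions for C:
  C → d d: FIRST = { 'd' }
  C → ( d: FIRST = { '(' }
  C → S x d: FIRST = { 'd', 'x' }
  C → C ( *: FIRST = { '(', 'd', 'x' }
Productions for S:
  S → d x: FIRST = { 'd' }
  S → T T: FIRST = { 'x' }
  S → ε: FIRST = { ε }
T has only one production, so no FIRST/FIRST conflict is possible there.

Conflict for C: C → d d and C → S x d
  Overlap: { 'd' }
Conflict for C: C → d d and C → C ( *
  Overlap: { 'd' }
Conflict for C: C → ( d and C → C ( *
  Overlap: { '(' }
Conflict for C: C → S x d and C → C ( *
  Overlap: { 'd', 'x' }

Answer: Yes. C → d d / C → S x d on { 'd' }; C → d d / C → C '(' '*' on { 'd' }; C → '(' d / C → C '(' '*' on { '(' }; C → S x d / C → C '(' '*' on { 'd', 'x' }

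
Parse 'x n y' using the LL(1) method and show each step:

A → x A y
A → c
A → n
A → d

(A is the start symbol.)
LL(1) parsing maintains a stack (initially the start symbol over $) and the input. At each step: if the stack top is a terminal, match it against the current input token; if it is a non-terminal N, replace it with the RHS of M[N, lookahead] (the unique production whose predict set contains the lookahead).

Stack is shown with the top on the left.

Stack    Input    Action
------------------------
A $      x n y $  output A → x A y
x A y $  x n y $  match 'x'
A y $    n y $    output A → n
n y $    n y $    match 'n'
y $      y $      match 'y'
$        $        accept

The string is accepted.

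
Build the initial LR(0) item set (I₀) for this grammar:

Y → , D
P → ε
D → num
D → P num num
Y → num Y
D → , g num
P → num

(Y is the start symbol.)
{ [Y → . , D], [Y → . num Y], [Y' → . Y] }

First, augment the grammar with Y' → Y
I₀ = CLOSURE({ [Y' → . Y] }):
  [Y' → . Y] has the dot before Y: add [Y → . , D], [Y → . num Y]
No further items can be added.

I₀ = { [Y → . , D], [Y → . num Y], [Y' → . Y] }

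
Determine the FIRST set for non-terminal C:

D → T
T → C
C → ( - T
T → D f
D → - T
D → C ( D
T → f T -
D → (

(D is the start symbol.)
{ '(' }

From C → ( - T:
  - '(' is a terminal: add '(' and stop

Collecting: FIRST(C) = { '(' }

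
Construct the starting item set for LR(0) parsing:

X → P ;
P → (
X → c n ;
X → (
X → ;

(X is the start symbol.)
{ [P → . (], [X → . (], [X → . ;], [X → . P ;], [X → . c n ;], [X' → . X] }

First, augment the grammar with X' → X
I₀ = CLOSURE({ [X' → . X] }):
  [X' → . X] has the dot before X: add [X → . P ;], [X → . c n ;], [X → . (], [X → . ;]
  [X → . P ;] has the dot before P: add [P → . (]
No further items can be added.

I₀ = { [P → . (], [X → . (], [X → . ;], [X → . P ;], [X → . c n ;], [X' → . X] }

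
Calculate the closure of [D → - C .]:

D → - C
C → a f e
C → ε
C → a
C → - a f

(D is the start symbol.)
{ [D → - C .] }

To compute CLOSURE, for each item [A → α.Bβ] where B is a non-terminal, add [B → .γ] for all productions B → γ; repeat for the newly added items until nothing changes.

Start with: [D → - C .]
The dot is at the end, so nothing is added.

CLOSURE = { [D → - C .] }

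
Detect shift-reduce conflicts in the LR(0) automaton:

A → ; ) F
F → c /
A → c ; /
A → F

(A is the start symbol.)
Augment with A' → A and build the canonical LR(0) collection (I0 = CLOSURE({[A' → . A]}), then GOTO on every symbol after a dot until no new states appear). It has 11 states:
  I0: { [A → . ; ) F], [A → . F], [A → . c ; /], [A' → . A], [F → . c /] }  — shift
  I1: { [A → ; . ) F] }  — shift
  I2: { [A' → A .] }  — accept
  I3: { [A → F .] }  — reduce
  I4: { [A → c . ; /], [F → c . /] }  — shift
  I5: { [F → c / .] }  — reduce
  I6: { [A → c ; . /] }  — shift
  I7: { [A → c ; / .] }  — reduce
  I8: { [A → ; ) . F], [F → . c /] }  — shift
  I9: { [A → ; ) F .] }  — reduce
  I10: { [F → c . /] }  — shift

No state contains both a complete item and a shift item.

Answer: No shift-reduce conflicts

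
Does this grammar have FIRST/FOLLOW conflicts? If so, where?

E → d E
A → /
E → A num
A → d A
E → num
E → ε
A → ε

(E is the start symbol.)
No FIRST/FOLLOW conflicts.

A FIRST/FOLLOW conflict occurs when a non-terminal N has a nullable alternative N → β (β ⇒* ε) and another alternative N → α with FIRST(α) ∩ FOLLOW(N) ≠ ∅: on such a lookahead the parser cannot decide between expanding α and letting N vanish via β.

Nullable non-terminals: A, E.
FIRST sets used below: FIRST(A) = { '/', 'd', ε }

A: nullable alternative(s) A → ε; FOLLOW(A) = { 'num' }
  A → /: FIRST \ {ε} = { '/' } — disjoint from FOLLOW(A)
  A → d A: FIRST \ {ε} = { 'd' } — disjoint from FOLLOW(A)
  A → ε: FIRST \ {ε} = { } — this is the only nullable alternative, skip

E: nullable alternative(s) E → ε; FOLLOW(E) = { $ }
  E → d E: FIRST \ {ε} = { 'd' } — disjoint from FOLLOW(E)
  E → A num: FIRST \ {ε} = { '/', 'd', 'num' } — disjoint from FOLLOW(E)
  E → num: FIRST \ {ε} = { 'num' } — disjoint from FOLLOW(E)
  E → ε: FIRST \ {ε} = { } — this is the only nullable alternative, skip

No FIRST/FOLLOW conflicts found.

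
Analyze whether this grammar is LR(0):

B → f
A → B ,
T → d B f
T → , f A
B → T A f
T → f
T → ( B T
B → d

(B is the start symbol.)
No. Shift-reduce conflict between [B → d .] and [B → . d]

A grammar is LR(0) if no state in the canonical LR(0) collection has:
  - both a shift item (dot before a terminal) and a complete item (shift-reduce conflict), or
  - two or more complete items (reduce-reduce conflict; the accept item [B' → B .] counts as a complete item here).

Augment with B' → B and build the canonical LR(0) collection (I0 = CLOSURE({[B' → . B]}), then GOTO on every symbol after a dot until no new states appear). It has 19 states:
  I0: { [B → . T A f], [B → . d], [B → . f], [B' → . B], [T → . ( B T], [T → . , f A], [T → . d B f], [T → . f] }  — shift
  I1: { [B → . T A f], [B → . d], [B → . f], [T → ( . B T], [T → . ( B T], [T → . , f A], [T → . d B f], [T → . f] }  — shift
  I2: { [T → , . f A] }  — shift
  I3: { [B' → B .] }  — accept
  I4: { [A → . B ,], [B → . T A f], [B → . d], [B → . f], [B → T . A f], [T → . ( B T], [T → . , f A], [T → . d B f], [T → . f] }  — shift
  I5: { [B → . T A f], [B → . d], [B → . f], [B → d .], [T → . ( B T], [T → . , f A], [T → . d B f], [T → . f], [T → d . B f] }  — shift, reduce
  I6: { [B → f .], [T → f .] }  — 2 reduces
  I7: { [T → d B . f] }  — shift
  I8: { [T → d B f .] }  — reduce
  I9: { [B → T A . f] }  — shift
  I10: { [A → B . ,] }  — shift
  I11: { [A → B , .] }  — reduce
  I12: { [B → T A f .] }  — reduce
  I13: { [A → . B ,], [B → . T A f], [B → . d], [B → . f], [T → , f . A], [T → . ( B T], [T → . , f A], [T → . d B f], [T → . f] }  — shift
  I14: { [T → , f A .] }  — reduce
  I15: { [T → ( B . T], [T → . ( B T], [T → . , f A], [T → . d B f], [T → . f] }  — shift
  I16: { [T → ( B T .] }  — reduce
  I17: { [B → . T A f], [B → . d], [B → . f], [T → . ( B T], [T → . , f A], [T → . d B f], [T → . f], [T → d . B f] }  — shift
  I18: { [T → f .] }  — reduce

Conflict in state I5:
  Shift-reduce conflict between [B → d .] and [B → . d]
So the grammar is NOT LR(0).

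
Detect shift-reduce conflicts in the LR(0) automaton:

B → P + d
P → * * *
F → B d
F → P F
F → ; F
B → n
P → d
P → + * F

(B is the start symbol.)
No shift-reduce conflicts

A shift-reduce conflict occurs when an LR(0) state has both:
  - a complete (reduce) item [A → α .] (dot at the end), and
  - a shift item [B → β . c γ] (dot before a terminal).

Augment with B' → B and build the canonical LR(0) collection (I0 = CLOSURE({[B' → . B]}), then GOTO on every symbol after a dot until no new states appear). It has 20 states:
  I0: { [B → . P + d], [B → . n], [B' → . B], [P → . * * *], [P → . + * F], [P → . d] }  — shift
  I1: { [P → * . * *] }  — shift
  I2: { [P → + . * F] }  — shift
  I3: { [B' → B .] }  — accept
  I4: { [B → P . + d] }  — shift
  I5: { [P → d .] }  — reduce
  I6: { [B → n .] }  — reduce
  I7: { [B → P + . d] }  — shift
  I8: { [B → P + d .] }  — reduce
  I9: { [B → . P + d], [B → . n], [F → . ; F], [F → . B d], [F → . P F], [P → + * . F], [P → . * * *], [P → . + * F], [P → . d] }  — shift
  I10: { [B → . P + d], [B → . n], [F → . ; F], [F → . B d], [F → . P F], [F → ; . F], [P → . * * *], [P → . + * F], [P → . d] }  — shift
  I11: { [F → B . d] }  — shift
  I12: { [P → + * F .] }  — reduce
  I13: { [B → . P + d], [B → . n], [B → P . + d], [F → . ; F], [F → . B d], [F → . P F], [F → P . F], [P → . * * *], [P → . + * F], [P → . d] }  — shift
  I14: { [B → P + . d], [P → + . * F] }  — shift
  I15: { [F → P F .] }  — reduce
  I16: { [F → B d .] }  — reduce
  I17: { [F → ; F .] }  — reduce
  I18: { [P → * * . *] }  — shift
  I19: { [P → * * * .] }  — reduce

No state contains both a complete item and a shift item.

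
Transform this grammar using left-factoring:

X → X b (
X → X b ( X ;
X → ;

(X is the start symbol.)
Left-factoring transforms A → αβ₁ | αβ₂ into A → αA' and A' → β₁ | β₂
(α is the longest common prefix among the alternatives). Repeat until
no nonterminal has two alternatives with a common prefix.

Round 1: X has alternatives sharing prefix 'X b ('. Introduce X': X → X b ( X'
  Add: X' → ε
  Add: X' → X ;

No remaining common prefixes — done.

Resulting grammar:
X → X b ( X'
X' → ε
X' → X ;
X → ;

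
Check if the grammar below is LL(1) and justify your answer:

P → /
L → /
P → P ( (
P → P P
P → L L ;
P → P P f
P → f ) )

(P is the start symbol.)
A grammar is LL(1) if for each non-terminal N with multiple productions, the predict sets of those productions are pairwise disjoint, where PREDICT(N → α) = (FIRST(α) \ {ε}) ∪ (FOLLOW(N) if α ⇒* ε).

Relevant sets:
  FIRST(P) = { '/', 'f' }
  FIRST(L) = { '/' }

For P:
  PREDICT(P → '/') = { '/' }
  PREDICT(P → P '(' '(') = { '/', 'f' }
  PREDICT(P → P P) = { '/', 'f' }
  PREDICT(P → L L ';') = { '/' }
  PREDICT(P → P P f) = { '/', 'f' }
  PREDICT(P → f ')' ')') = { 'f' }
L has a single production, so nothing to check there.

Conflict found: Predict set conflict for P: { '/' }
The grammar is NOT LL(1).

Answer: No. Predict set conflict for P: { '/' }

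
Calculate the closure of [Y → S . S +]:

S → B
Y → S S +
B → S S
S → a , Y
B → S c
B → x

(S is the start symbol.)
Start with: [Y → S . S +]
  [Y → S . S +] has the dot before S: add [S → . B], [S → . a , Y]
  [S → . B] has the dot before B: add [B → . S S], [B → . S c], [B → . x]
No further items can be added.

CLOSURE = { [B → . S S], [B → . S c], [B → . x], [S → . B], [S → . a , Y], [Y → S . S +] }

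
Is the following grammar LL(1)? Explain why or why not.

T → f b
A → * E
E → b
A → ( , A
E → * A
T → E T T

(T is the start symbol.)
Yes, the grammar is LL(1).

A grammar is LL(1) if for each non-terminal N with multiple productions, the predict sets of those productions are pairwise disjoint, where PREDICT(N → α) = (FIRST(α) \ {ε}) ∪ (FOLLOW(N) if α ⇒* ε).

Relevant sets:
  FIRST(E) = { '*', 'b' }

For T:
  PREDICT(T → f b) = { 'f' }
  PREDICT(T → E T T) = { '*', 'b' }
For A:
  PREDICT(A → '*' E) = { '*' }
  PREDICT(A → '(' ',' A) = { '(' }
For E:
  PREDICT(E → b) = { 'b' }
  PREDICT(E → '*' A) = { '*' }

All predict sets are disjoint. The grammar IS LL(1).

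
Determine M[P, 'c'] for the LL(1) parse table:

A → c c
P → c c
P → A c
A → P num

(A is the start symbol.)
To find M[P, 'c'], we find productions for P where 'c' is in the predict set (PREDICT(N → α) = (FIRST(α) \ {ε}) ∪ (FOLLOW(N) if α ⇒* ε)).

Relevant sets:
  FIRST(A) = { 'c' }

P → c c: PREDICT = { 'c' }
  'c' is in predict set, so this production goes in M[P, 'c']
P → A c: PREDICT = { 'c' }
  'c' is in predict set, so this production goes in M[P, 'c']

M[P, 'c'] = P → c c, P → A c  (a multiply-defined cell — the grammar is not LL(1))

Answer: P → c c, P → A c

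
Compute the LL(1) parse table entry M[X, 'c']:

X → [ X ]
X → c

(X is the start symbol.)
To find M[X, 'c'], we find productions for X where 'c' is in the predict set (PREDICT(N → α) = (FIRST(α) \ {ε}) ∪ (FOLLOW(N) if α ⇒* ε)).

X → [ X ]: PREDICT = { '[' }
X → c: PREDICT = { 'c' }
  'c' is in predict set, so this production goes in M[X, 'c']

M[X, 'c'] = X → c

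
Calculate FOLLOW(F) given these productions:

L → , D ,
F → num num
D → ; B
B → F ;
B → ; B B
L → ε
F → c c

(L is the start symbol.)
To compute FOLLOW(F), find every occurrence of F on a right-hand side N → α F β: add FIRST(β) \ {ε}, and if β is empty or nullable also add FOLLOW(N). Iterate to a fixed point.

In B → F ;: F is followed by ';', add FIRST(';') \ {ε} = { ';' }

Taking the union: FOLLOW(F) = { ';' }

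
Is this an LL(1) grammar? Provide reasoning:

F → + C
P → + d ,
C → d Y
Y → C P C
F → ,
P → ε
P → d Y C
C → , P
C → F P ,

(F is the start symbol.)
No. Predict set conflict for P: { '+' }

Relevant sets:
  FIRST(F) = { '+', ',' }
  FOLLOW(P) = { $, '+', ',', 'd' }

For F:
  PREDICT(F → '+' C) = { '+' }
  PREDICT(F → ',') = { ',' }
For P:
  PREDICT(P → '+' d ',') = { '+' }
  PREDICT(P → ε) = { $, '+', ',', 'd' }
  PREDICT(P → d Y C) = { 'd' }
For C:
  PREDICT(C → d Y) = { 'd' }
  PREDICT(C → ',' P) = { ',' }
  PREDICT(C → F P ',') = { '+', ',' }
Y has a single production, so nothing to check there.

Conflict found: Predict set conflict for P: { '+' }
The grammar is NOT LL(1).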